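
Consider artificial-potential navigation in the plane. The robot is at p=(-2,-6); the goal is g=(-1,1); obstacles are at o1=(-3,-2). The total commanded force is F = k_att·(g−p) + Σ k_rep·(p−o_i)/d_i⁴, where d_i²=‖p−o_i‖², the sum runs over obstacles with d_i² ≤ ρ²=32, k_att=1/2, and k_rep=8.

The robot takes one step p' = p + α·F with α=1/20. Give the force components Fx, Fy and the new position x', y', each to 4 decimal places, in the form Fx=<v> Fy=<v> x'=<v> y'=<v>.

F_att = 1/2·(g−p) = 1/2·(1,7) = (0.5000,3.5000)
o1: d²=17 ≤ ρ²=32; F_rep = 8·(1,-4)/17² = (0.0277,-0.1107)
F = F_att + ΣF_rep = (0.5277,3.3893)
p' = p + 1/20·F = (-1.9736,-5.8305)

Fx=0.5277 Fy=3.3893 x'=-1.9736 y'=-5.8305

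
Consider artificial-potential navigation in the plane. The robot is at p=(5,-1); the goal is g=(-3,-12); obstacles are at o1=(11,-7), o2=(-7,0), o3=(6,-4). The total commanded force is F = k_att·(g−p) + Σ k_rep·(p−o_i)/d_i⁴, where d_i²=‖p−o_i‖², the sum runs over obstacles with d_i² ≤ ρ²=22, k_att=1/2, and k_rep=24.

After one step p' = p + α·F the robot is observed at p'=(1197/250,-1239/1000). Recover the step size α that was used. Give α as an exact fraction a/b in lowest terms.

F_att = 1/2·(g−p) = 1/2·(-8,-11) = (-4.0000,-5.5000)
o1: d²=72 > ρ²=22 → inactive
o2: d²=145 > ρ²=22 → inactive
o3: d²=10 ≤ ρ²=22; F_rep = 24·(-1,3)/10² = (-0.2400,0.7200)
F = F_att + ΣF_rep = (-4.2400,-4.7800)
Δp = p'−p = (-0.2120,-0.2390); α = Δx/Fx = (-53/250) / (-106/25) = 1/20
check: Δy/Fy = (-239/1000) / (-239/50) = 1/20 ✓

α = 1/20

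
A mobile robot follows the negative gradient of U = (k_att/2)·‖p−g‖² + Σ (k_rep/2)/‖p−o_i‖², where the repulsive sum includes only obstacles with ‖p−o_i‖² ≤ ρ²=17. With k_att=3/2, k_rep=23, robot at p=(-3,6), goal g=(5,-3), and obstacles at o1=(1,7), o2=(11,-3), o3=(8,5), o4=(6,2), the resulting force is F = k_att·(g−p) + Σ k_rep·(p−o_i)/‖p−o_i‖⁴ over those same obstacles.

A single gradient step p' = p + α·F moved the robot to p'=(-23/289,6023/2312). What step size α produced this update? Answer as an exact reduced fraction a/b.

α = 1/4

F_att = 3/2·(g−p) = 3/2·(8,-9) = (12.0000,-13.5000)
o1: d²=17 ≤ ρ²=17; F_rep = 23·(-4,-1)/17² = (-0.3183,-0.0796)
o2: d²=277 > ρ²=17 → inactive
o3: d²=122 > ρ²=17 → inactive
o4: d²=97 > ρ²=17 → inactive
F = F_att + ΣF_rep = (11.6817,-13.5796)
Δp = p'−p = (2.9204,-3.3949); α = Δx/Fx = (844/289) / (3376/289) = 1/4
check: Δy/Fy = (-7849/2312) / (-7849/578) = 1/4 ✓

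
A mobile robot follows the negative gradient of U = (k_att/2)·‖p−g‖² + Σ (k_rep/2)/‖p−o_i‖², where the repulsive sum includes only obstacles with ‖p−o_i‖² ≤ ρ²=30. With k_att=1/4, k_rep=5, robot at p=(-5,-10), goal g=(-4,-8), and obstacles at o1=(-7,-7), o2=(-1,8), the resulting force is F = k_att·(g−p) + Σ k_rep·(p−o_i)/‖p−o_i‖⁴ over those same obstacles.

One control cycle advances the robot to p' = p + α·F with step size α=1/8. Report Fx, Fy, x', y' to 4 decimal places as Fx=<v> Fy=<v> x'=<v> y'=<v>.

F_att = 1/4·(g−p) = 1/4·(1,2) = (0.2500,0.5000)
o1: d²=13 ≤ ρ²=30; F_rep = 5·(2,-3)/13² = (0.0592,-0.0888)
o2: d²=340 > ρ²=30 → inactive
F = F_att + ΣF_rep = (0.3092,0.4112)
p' = p + 1/8·F = (-4.9614,-9.9486)

Fx=0.3092 Fy=0.4112 x'=-4.9614 y'=-9.9486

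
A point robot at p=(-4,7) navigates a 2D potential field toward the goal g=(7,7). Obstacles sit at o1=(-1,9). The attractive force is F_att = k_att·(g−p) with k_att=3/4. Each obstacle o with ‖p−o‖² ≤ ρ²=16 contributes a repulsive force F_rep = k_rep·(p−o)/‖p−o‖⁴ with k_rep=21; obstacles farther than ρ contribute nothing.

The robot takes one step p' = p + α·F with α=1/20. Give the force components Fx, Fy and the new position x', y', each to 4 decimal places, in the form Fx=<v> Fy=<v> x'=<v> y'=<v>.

F_att = 3/4·(g−p) = 3/4·(11,0) = (8.2500,0.0000)
o1: d²=13 ≤ ρ²=16; F_rep = 21·(-3,-2)/13² = (-0.3728,-0.2485)
F = F_att + ΣF_rep = (7.8772,-0.2485)
p' = p + 1/20·F = (-3.6061,6.9876)

Fx=7.8772 Fy=-0.2485 x'=-3.6061 y'=6.9876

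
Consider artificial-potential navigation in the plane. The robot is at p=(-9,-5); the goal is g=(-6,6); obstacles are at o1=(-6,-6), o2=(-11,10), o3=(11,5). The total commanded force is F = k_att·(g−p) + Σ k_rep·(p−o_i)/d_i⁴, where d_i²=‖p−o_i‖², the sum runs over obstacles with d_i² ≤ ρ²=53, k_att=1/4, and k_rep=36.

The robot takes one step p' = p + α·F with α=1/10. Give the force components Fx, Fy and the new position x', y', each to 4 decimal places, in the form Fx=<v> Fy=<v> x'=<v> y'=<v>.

Fx=-0.3300 Fy=3.1100 x'=-9.0330 y'=-4.6890

F_att = 1/4·(g−p) = 1/4·(3,11) = (0.7500,2.7500)
o1: d²=10 ≤ ρ²=53; F_rep = 36·(-3,1)/10² = (-1.0800,0.3600)
o2: d²=229 > ρ²=53 → inactive
o3: d²=500 > ρ²=53 → inactive
F = F_att + ΣF_rep = (-0.3300,3.1100)
p' = p + 1/10·F = (-9.0330,-4.6890)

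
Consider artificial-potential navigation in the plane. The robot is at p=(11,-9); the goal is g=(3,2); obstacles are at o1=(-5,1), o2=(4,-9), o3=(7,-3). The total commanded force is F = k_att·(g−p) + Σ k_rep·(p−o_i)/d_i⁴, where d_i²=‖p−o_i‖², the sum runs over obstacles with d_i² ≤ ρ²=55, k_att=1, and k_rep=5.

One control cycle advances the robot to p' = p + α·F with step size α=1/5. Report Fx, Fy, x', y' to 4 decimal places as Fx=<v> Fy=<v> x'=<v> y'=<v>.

F_att = 1·(g−p) = 1·(-8,11) = (-8.0000,11.0000)
o1: d²=356 > ρ²=55 → inactive
o2: d²=49 ≤ ρ²=55; F_rep = 5·(7,0)/49² = (0.0146,0.0000)
o3: d²=52 ≤ ρ²=55; F_rep = 5·(4,-6)/52² = (0.0074,-0.0111)
F = F_att + ΣF_rep = (-7.9780,10.9889)
p' = p + 1/5·F = (9.4044,-6.8022)

Fx=-7.9780 Fy=10.9889 x'=9.4044 y'=-6.8022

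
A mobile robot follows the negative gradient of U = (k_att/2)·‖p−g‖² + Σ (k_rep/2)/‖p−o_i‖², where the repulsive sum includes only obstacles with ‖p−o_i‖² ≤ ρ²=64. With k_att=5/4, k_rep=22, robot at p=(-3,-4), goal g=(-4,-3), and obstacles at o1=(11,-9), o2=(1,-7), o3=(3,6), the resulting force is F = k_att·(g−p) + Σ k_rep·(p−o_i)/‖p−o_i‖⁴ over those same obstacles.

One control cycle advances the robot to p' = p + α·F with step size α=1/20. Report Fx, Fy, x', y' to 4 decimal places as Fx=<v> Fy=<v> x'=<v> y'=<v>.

F_att = 5/4·(g−p) = 5/4·(-1,1) = (-1.2500,1.2500)
o1: d²=221 > ρ²=64 → inactive
o2: d²=25 ≤ ρ²=64; F_rep = 22·(-4,3)/25² = (-0.1408,0.1056)
o3: d²=136 > ρ²=64 → inactive
F = F_att + ΣF_rep = (-1.3908,1.3556)
p' = p + 1/20·F = (-3.0695,-3.9322)

Fx=-1.3908 Fy=1.3556 x'=-3.0695 y'=-3.9322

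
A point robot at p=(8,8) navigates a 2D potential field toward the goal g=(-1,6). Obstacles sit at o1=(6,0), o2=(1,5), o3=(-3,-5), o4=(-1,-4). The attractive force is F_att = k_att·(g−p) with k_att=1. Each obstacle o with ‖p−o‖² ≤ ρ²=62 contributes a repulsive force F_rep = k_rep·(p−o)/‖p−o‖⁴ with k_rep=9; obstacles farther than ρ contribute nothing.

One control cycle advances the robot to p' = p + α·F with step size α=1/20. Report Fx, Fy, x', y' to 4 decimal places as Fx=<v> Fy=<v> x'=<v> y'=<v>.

Fx=-8.9813 Fy=-1.9920 x'=7.5509 y'=7.9004

F_att = 1·(g−p) = 1·(-9,-2) = (-9.0000,-2.0000)
o1: d²=68 > ρ²=62 → inactive
o2: d²=58 ≤ ρ²=62; F_rep = 9·(7,3)/58² = (0.0187,0.0080)
o3: d²=290 > ρ²=62 → inactive
o4: d²=225 > ρ²=62 → inactive
F = F_att + ΣF_rep = (-8.9813,-1.9920)
p' = p + 1/20·F = (7.5509,7.9004)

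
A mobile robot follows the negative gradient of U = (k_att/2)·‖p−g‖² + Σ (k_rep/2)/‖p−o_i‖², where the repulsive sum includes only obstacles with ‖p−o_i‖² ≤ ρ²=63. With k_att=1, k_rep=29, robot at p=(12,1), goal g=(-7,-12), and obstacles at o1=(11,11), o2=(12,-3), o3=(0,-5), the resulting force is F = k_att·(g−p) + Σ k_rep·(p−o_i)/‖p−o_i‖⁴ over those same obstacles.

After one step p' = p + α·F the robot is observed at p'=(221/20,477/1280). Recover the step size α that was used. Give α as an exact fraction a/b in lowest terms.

α = 1/20

F_att = 1·(g−p) = 1·(-19,-13) = (-19.0000,-13.0000)
o1: d²=101 > ρ²=63 → inactive
o2: d²=16 ≤ ρ²=63; F_rep = 29·(0,4)/16² = (0.0000,0.4531)
o3: d²=180 > ρ²=63 → inactive
F = F_att + ΣF_rep = (-19.0000,-12.5469)
Δp = p'−p = (-0.9500,-0.6273); α = Δx/Fx = (-19/20) / (-19) = 1/20
check: Δy/Fy = (-803/1280) / (-803/64) = 1/20 ✓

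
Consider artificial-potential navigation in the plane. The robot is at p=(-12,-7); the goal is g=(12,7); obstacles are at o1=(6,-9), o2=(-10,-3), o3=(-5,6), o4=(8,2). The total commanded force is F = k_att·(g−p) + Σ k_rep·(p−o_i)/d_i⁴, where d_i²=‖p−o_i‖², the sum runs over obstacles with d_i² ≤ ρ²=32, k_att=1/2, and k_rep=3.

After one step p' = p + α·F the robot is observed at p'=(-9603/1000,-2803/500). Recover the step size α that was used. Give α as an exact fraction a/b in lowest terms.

F_att = 1/2·(g−p) = 1/2·(24,14) = (12.0000,7.0000)
o1: d²=328 > ρ²=32 → inactive
o2: d²=20 ≤ ρ²=32; F_rep = 3·(-2,-4)/20² = (-0.0150,-0.0300)
o3: d²=218 > ρ²=32 → inactive
o4: d²=481 > ρ²=32 → inactive
F = F_att + ΣF_rep = (11.9850,6.9700)
Δp = p'−p = (2.3970,1.3940); α = Δx/Fx = (2397/1000) / (2397/200) = 1/5
check: Δy/Fy = (697/500) / (697/100) = 1/5 ✓

α = 1/5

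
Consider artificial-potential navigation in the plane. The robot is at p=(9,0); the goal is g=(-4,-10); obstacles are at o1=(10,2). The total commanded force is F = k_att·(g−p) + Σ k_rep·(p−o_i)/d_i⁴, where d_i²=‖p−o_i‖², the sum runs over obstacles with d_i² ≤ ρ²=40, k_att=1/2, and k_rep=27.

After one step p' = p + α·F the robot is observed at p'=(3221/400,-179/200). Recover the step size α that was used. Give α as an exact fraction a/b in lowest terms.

α = 1/8

F_att = 1/2·(g−p) = 1/2·(-13,-10) = (-6.5000,-5.0000)
o1: d²=5 ≤ ρ²=40; F_rep = 27·(-1,-2)/5² = (-1.0800,-2.1600)
F = F_att + ΣF_rep = (-7.5800,-7.1600)
Δp = p'−p = (-0.9475,-0.8950); α = Δx/Fx = (-379/400) / (-379/50) = 1/8
check: Δy/Fy = (-179/200) / (-179/25) = 1/8 ✓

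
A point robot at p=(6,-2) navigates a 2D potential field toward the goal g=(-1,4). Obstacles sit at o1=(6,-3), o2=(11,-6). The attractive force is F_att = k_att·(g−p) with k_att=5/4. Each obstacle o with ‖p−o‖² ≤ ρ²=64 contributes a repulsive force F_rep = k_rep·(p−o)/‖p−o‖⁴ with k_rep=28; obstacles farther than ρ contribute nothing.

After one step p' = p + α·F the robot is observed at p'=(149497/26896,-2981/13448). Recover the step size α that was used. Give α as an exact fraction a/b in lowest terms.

α = 1/20

F_att = 5/4·(g−p) = 5/4·(-7,6) = (-8.7500,7.5000)
o1: d²=1 ≤ ρ²=64; F_rep = 28·(0,1)/1² = (0.0000,28.0000)
o2: d²=41 ≤ ρ²=64; F_rep = 28·(-5,4)/41² = (-0.0833,0.0666)
F = F_att + ΣF_rep = (-8.8333,35.5666)
Δp = p'−p = (-0.4417,1.7783); α = Δx/Fx = (-11879/26896) / (-59395/6724) = 1/20
check: Δy/Fy = (23915/13448) / (119575/3362) = 1/20 ✓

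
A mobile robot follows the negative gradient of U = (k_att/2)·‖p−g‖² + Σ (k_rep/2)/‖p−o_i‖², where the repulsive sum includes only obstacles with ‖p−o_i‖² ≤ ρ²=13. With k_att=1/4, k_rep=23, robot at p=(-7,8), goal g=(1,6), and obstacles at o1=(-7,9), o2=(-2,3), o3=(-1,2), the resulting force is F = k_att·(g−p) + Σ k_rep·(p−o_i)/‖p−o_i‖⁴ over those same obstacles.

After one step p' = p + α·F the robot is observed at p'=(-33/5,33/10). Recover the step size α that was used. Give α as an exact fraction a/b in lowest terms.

F_att = 1/4·(g−p) = 1/4·(8,-2) = (2.0000,-0.5000)
o1: d²=1 ≤ ρ²=13; F_rep = 23·(0,-1)/1² = (0.0000,-23.0000)
o2: d²=50 > ρ²=13 → inactive
o3: d²=72 > ρ²=13 → inactive
F = F_att + ΣF_rep = (2.0000,-23.5000)
Δp = p'−p = (0.4000,-4.7000); α = Δx/Fx = (2/5) / (2) = 1/5
check: Δy/Fy = (-47/10) / (-47/2) = 1/5 ✓

α = 1/5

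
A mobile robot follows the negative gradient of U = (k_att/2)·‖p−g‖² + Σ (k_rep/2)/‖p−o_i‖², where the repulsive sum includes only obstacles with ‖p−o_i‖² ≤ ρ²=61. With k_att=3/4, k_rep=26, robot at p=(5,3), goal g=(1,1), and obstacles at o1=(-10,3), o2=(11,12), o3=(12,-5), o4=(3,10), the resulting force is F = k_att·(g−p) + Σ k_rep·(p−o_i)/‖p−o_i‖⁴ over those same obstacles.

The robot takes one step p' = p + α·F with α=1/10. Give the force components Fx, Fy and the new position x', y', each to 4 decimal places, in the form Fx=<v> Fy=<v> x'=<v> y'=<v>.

Fx=-2.9815 Fy=-1.5648 x'=4.7019 y'=2.8435

F_att = 3/4·(g−p) = 3/4·(-4,-2) = (-3.0000,-1.5000)
o1: d²=225 > ρ²=61 → inactive
o2: d²=117 > ρ²=61 → inactive
o3: d²=113 > ρ²=61 → inactive
o4: d²=53 ≤ ρ²=61; F_rep = 26·(2,-7)/53² = (0.0185,-0.0648)
F = F_att + ΣF_rep = (-2.9815,-1.5648)
p' = p + 1/10·F = (4.7019,2.8435)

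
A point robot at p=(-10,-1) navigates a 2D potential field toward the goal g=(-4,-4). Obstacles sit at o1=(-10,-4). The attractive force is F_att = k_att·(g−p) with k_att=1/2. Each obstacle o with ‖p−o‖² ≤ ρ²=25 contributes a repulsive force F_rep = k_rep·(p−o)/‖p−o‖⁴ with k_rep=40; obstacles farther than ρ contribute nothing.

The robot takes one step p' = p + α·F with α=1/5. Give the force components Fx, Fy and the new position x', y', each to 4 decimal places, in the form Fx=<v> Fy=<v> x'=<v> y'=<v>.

F_att = 1/2·(g−p) = 1/2·(6,-3) = (3.0000,-1.5000)
o1: d²=9 ≤ ρ²=25; F_rep = 40·(0,3)/9² = (0.0000,1.4815)
F = F_att + ΣF_rep = (3.0000,-0.0185)
p' = p + 1/5·F = (-9.4000,-1.0037)

Fx=3.0000 Fy=-0.0185 x'=-9.4000 y'=-1.0037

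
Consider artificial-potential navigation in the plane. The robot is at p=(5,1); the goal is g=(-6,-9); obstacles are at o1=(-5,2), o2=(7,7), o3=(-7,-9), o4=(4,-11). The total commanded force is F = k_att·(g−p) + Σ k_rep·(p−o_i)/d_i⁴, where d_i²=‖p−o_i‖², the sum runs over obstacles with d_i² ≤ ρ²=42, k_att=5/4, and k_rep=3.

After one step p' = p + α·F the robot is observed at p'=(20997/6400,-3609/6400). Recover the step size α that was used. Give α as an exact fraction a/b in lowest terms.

α = 1/8

F_att = 5/4·(g−p) = 5/4·(-11,-10) = (-13.7500,-12.5000)
o1: d²=101 > ρ²=42 → inactive
o2: d²=40 ≤ ρ²=42; F_rep = 3·(-2,-6)/40² = (-0.0037,-0.0112)
o3: d²=244 > ρ²=42 → inactive
o4: d²=145 > ρ²=42 → inactive
F = F_att + ΣF_rep = (-13.7538,-12.5113)
Δp = p'−p = (-1.7192,-1.5639); α = Δx/Fx = (-11003/6400) / (-11003/800) = 1/8
check: Δy/Fy = (-10009/6400) / (-10009/800) = 1/8 ✓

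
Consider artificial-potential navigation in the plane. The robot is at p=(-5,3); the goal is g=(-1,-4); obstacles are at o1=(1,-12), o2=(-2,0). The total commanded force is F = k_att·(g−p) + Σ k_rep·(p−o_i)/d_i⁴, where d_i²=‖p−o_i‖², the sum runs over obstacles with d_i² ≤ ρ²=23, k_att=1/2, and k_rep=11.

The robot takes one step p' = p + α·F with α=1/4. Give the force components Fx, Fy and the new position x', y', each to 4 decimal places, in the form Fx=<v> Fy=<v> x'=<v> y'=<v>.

F_att = 1/2·(g−p) = 1/2·(4,-7) = (2.0000,-3.5000)
o1: d²=261 > ρ²=23 → inactive
o2: d²=18 ≤ ρ²=23; F_rep = 11·(-3,3)/18² = (-0.1019,0.1019)
F = F_att + ΣF_rep = (1.8981,-3.3981)
p' = p + 1/4·F = (-4.5255,2.1505)

Fx=1.8981 Fy=-3.3981 x'=-4.5255 y'=2.1505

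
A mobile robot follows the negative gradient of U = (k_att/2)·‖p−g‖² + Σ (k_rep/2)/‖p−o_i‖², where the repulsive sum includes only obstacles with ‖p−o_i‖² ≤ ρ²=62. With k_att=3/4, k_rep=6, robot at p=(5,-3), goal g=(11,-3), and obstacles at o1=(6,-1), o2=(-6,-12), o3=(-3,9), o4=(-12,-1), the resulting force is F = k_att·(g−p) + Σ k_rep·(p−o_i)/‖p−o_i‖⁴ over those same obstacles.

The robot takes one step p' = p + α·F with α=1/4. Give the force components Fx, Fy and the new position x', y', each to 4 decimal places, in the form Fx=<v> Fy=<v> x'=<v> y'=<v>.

F_att = 3/4·(g−p) = 3/4·(6,0) = (4.5000,0.0000)
o1: d²=5 ≤ ρ²=62; F_rep = 6·(-1,-2)/5² = (-0.2400,-0.4800)
o2: d²=202 > ρ²=62 → inactive
o3: d²=208 > ρ²=62 → inactive
o4: d²=293 > ρ²=62 → inactive
F = F_att + ΣF_rep = (4.2600,-0.4800)
p' = p + 1/4·F = (6.0650,-3.1200)

Fx=4.2600 Fy=-0.4800 x'=6.0650 y'=-3.1200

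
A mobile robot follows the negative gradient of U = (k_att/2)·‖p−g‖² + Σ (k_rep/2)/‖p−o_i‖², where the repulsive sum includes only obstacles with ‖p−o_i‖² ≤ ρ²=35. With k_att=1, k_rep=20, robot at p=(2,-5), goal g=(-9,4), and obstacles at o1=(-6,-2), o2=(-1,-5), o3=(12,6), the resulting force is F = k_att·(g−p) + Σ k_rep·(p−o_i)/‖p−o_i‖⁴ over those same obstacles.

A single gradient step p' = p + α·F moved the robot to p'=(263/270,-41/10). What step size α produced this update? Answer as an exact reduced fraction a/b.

α = 1/10

F_att = 1·(g−p) = 1·(-11,9) = (-11.0000,9.0000)
o1: d²=73 > ρ²=35 → inactive
o2: d²=9 ≤ ρ²=35; F_rep = 20·(3,0)/9² = (0.7407,0.0000)
o3: d²=221 > ρ²=35 → inactive
F = F_att + ΣF_rep = (-10.2593,9.0000)
Δp = p'−p = (-1.0259,0.9000); α = Δx/Fx = (-277/270) / (-277/27) = 1/10
check: Δy/Fy = (9/10) / (9) = 1/10 ✓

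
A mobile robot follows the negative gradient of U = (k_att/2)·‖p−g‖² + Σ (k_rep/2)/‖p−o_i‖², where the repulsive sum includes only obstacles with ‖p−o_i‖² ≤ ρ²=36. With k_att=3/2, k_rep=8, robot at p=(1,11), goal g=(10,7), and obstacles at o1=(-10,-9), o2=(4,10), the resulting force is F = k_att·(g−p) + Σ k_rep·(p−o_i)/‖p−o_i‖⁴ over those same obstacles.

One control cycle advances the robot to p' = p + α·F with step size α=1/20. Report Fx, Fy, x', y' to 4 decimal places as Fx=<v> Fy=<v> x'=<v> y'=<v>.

F_att = 3/2·(g−p) = 3/2·(9,-4) = (13.5000,-6.0000)
o1: d²=521 > ρ²=36 → inactive
o2: d²=10 ≤ ρ²=36; F_rep = 8·(-3,1)/10² = (-0.2400,0.0800)
F = F_att + ΣF_rep = (13.2600,-5.9200)
p' = p + 1/20·F = (1.6630,10.7040)

Fx=13.2600 Fy=-5.9200 x'=1.6630 y'=10.7040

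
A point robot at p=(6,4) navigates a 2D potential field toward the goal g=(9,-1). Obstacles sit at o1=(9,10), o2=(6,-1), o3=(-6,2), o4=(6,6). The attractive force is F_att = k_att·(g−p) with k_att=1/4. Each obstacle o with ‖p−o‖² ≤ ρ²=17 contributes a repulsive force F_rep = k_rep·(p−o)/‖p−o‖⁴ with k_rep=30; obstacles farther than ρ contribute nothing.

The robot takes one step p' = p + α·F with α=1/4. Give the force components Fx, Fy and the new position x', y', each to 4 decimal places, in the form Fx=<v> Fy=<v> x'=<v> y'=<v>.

Fx=0.7500 Fy=-5.0000 x'=6.1875 y'=2.7500

F_att = 1/4·(g−p) = 1/4·(3,-5) = (0.7500,-1.2500)
o1: d²=45 > ρ²=17 → inactive
o2: d²=25 > ρ²=17 → inactive
o3: d²=148 > ρ²=17 → inactive
o4: d²=4 ≤ ρ²=17; F_rep = 30·(0,-2)/4² = (0.0000,-3.7500)
F = F_att + ΣF_rep = (0.7500,-5.0000)
p' = p + 1/4·F = (6.1875,2.7500)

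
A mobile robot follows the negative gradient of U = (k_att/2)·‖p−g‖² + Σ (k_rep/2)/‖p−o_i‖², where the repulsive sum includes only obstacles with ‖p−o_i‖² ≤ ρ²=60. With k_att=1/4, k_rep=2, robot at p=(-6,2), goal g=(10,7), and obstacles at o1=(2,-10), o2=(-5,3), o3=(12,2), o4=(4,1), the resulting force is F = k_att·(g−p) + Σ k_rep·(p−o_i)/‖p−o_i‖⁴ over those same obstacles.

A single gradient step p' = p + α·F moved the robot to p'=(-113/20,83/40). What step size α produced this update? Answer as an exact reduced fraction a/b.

α = 1/10

F_att = 1/4·(g−p) = 1/4·(16,5) = (4.0000,1.2500)
o1: d²=208 > ρ²=60 → inactive
o2: d²=2 ≤ ρ²=60; F_rep = 2·(-1,-1)/2² = (-0.5000,-0.5000)
o3: d²=324 > ρ²=60 → inactive
o4: d²=101 > ρ²=60 → inactive
F = F_att + ΣF_rep = (3.5000,0.7500)
Δp = p'−p = (0.3500,0.0750); α = Δx/Fx = (7/20) / (7/2) = 1/10
check: Δy/Fy = (3/40) / (3/4) = 1/10 ✓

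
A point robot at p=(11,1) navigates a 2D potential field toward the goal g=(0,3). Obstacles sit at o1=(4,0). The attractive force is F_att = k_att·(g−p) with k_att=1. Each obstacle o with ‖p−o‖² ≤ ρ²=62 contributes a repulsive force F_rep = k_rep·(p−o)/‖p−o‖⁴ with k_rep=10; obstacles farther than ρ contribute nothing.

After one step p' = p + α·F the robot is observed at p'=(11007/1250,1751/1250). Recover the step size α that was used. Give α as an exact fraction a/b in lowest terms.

F_att = 1·(g−p) = 1·(-11,2) = (-11.0000,2.0000)
o1: d²=50 ≤ ρ²=62; F_rep = 10·(7,1)/50² = (0.0280,0.0040)
F = F_att + ΣF_rep = (-10.9720,2.0040)
Δp = p'−p = (-2.1944,0.4008); α = Δx/Fx = (-2743/1250) / (-2743/250) = 1/5
check: Δy/Fy = (501/1250) / (501/250) = 1/5 ✓

α = 1/5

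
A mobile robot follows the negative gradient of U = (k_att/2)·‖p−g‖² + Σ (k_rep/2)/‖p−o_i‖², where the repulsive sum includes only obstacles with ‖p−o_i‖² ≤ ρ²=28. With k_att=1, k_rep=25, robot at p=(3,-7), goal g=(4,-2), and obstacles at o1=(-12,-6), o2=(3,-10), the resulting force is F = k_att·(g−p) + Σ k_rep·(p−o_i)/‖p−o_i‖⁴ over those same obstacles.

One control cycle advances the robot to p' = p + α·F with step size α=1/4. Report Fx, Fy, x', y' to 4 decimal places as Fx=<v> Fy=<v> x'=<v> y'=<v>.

F_att = 1·(g−p) = 1·(1,5) = (1.0000,5.0000)
o1: d²=226 > ρ²=28 → inactive
o2: d²=9 ≤ ρ²=28; F_rep = 25·(0,3)/9² = (0.0000,0.9259)
F = F_att + ΣF_rep = (1.0000,5.9259)
p' = p + 1/4·F = (3.2500,-5.5185)

Fx=1.0000 Fy=5.9259 x'=3.2500 y'=-5.5185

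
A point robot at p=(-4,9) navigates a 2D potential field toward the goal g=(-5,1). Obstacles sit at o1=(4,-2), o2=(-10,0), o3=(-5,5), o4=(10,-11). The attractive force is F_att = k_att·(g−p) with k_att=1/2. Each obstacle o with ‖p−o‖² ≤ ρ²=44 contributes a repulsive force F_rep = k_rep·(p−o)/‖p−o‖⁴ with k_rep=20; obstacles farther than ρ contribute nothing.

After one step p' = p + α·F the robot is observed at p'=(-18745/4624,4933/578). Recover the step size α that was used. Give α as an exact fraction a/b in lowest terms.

F_att = 1/2·(g−p) = 1/2·(-1,-8) = (-0.5000,-4.0000)
o1: d²=185 > ρ²=44 → inactive
o2: d²=117 > ρ²=44 → inactive
o3: d²=17 ≤ ρ²=44; F_rep = 20·(1,4)/17² = (0.0692,0.2768)
o4: d²=596 > ρ²=44 → inactive
F = F_att + ΣF_rep = (-0.4308,-3.7232)
Δp = p'−p = (-0.0538,-0.4654); α = Δx/Fx = (-249/4624) / (-249/578) = 1/8
check: Δy/Fy = (-269/578) / (-1076/289) = 1/8 ✓

α = 1/8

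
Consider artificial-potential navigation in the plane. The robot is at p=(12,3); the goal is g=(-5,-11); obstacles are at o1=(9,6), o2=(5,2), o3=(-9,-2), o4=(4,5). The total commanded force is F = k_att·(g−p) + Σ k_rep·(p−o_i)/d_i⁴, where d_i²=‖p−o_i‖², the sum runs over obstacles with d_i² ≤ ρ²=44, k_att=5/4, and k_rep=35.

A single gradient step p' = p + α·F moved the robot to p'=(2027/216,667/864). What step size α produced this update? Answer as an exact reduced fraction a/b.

α = 1/8

F_att = 5/4·(g−p) = 5/4·(-17,-14) = (-21.2500,-17.5000)
o1: d²=18 ≤ ρ²=44; F_rep = 35·(3,-3)/18² = (0.3241,-0.3241)
o2: d²=50 > ρ²=44 → inactive
o3: d²=466 > ρ²=44 → inactive
o4: d²=68 > ρ²=44 → inactive
F = F_att + ΣF_rep = (-20.9259,-17.8241)
Δp = p'−p = (-2.6157,-2.2280); α = Δx/Fx = (-565/216) / (-565/27) = 1/8
check: Δy/Fy = (-1925/864) / (-1925/108) = 1/8 ✓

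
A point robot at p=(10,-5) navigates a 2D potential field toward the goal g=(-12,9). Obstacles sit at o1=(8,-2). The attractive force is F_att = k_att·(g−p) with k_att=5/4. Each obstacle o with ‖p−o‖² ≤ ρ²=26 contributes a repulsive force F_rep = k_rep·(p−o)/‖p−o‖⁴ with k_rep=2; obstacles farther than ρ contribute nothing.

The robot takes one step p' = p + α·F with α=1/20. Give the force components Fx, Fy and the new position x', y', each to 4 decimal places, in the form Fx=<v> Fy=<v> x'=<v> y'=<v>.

F_att = 5/4·(g−p) = 5/4·(-22,14) = (-27.5000,17.5000)
o1: d²=13 ≤ ρ²=26; F_rep = 2·(2,-3)/13² = (0.0237,-0.0355)
F = F_att + ΣF_rep = (-27.4763,17.4645)
p' = p + 1/20·F = (8.6262,-4.1268)

Fx=-27.4763 Fy=17.4645 x'=8.6262 y'=-4.1268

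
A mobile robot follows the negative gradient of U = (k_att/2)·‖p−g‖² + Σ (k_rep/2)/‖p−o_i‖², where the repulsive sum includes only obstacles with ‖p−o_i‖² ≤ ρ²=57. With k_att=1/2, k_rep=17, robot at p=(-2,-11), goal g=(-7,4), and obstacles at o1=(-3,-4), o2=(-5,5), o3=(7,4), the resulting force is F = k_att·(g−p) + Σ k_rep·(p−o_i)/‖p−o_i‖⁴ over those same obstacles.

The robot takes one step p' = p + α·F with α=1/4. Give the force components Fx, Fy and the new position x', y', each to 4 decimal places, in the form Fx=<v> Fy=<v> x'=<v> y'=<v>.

F_att = 1/2·(g−p) = 1/2·(-5,15) = (-2.5000,7.5000)
o1: d²=50 ≤ ρ²=57; F_rep = 17·(1,-7)/50² = (0.0068,-0.0476)
o2: d²=265 > ρ²=57 → inactive
o3: d²=306 > ρ²=57 → inactive
F = F_att + ΣF_rep = (-2.4932,7.4524)
p' = p + 1/4·F = (-2.6233,-9.1369)

Fx=-2.4932 Fy=7.4524 x'=-2.6233 y'=-9.1369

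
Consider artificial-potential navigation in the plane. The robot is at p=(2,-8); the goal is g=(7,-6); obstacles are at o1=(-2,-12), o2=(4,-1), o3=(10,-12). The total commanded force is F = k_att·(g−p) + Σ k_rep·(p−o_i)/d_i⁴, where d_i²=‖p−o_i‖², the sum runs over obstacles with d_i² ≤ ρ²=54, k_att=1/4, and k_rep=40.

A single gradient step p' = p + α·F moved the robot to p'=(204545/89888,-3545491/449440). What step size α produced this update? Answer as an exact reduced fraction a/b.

F_att = 1/4·(g−p) = 1/4·(5,2) = (1.2500,0.5000)
o1: d²=32 ≤ ρ²=54; F_rep = 40·(4,4)/32² = (0.1562,0.1562)
o2: d²=53 ≤ ρ²=54; F_rep = 40·(-2,-7)/53² = (-0.0285,-0.0997)
o3: d²=80 > ρ²=54 → inactive
F = F_att + ΣF_rep = (1.3778,0.5566)
Δp = p'−p = (0.2756,0.1113); α = Δx/Fx = (24769/89888) / (123845/89888) = 1/5
check: Δy/Fy = (50029/449440) / (50029/89888) = 1/5 ✓

α = 1/5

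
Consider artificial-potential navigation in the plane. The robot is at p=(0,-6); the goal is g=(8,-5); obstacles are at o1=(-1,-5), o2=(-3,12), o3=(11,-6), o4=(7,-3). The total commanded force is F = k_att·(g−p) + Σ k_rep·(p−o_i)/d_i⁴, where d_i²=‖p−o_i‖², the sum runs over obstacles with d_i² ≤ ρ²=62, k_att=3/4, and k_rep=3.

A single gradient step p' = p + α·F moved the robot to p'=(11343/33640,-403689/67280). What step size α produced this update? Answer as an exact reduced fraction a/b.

F_att = 3/4·(g−p) = 3/4·(8,1) = (6.0000,0.7500)
o1: d²=2 ≤ ρ²=62; F_rep = 3·(1,-1)/2² = (0.7500,-0.7500)
o2: d²=333 > ρ²=62 → inactive
o3: d²=121 > ρ²=62 → inactive
o4: d²=58 ≤ ρ²=62; F_rep = 3·(-7,-3)/58² = (-0.0062,-0.0027)
F = F_att + ΣF_rep = (6.7438,-0.0027)
Δp = p'−p = (0.3372,-0.0001); α = Δx/Fx = (11343/33640) / (11343/1682) = 1/20
check: Δy/Fy = (-9/67280) / (-9/3364) = 1/20 ✓

α = 1/20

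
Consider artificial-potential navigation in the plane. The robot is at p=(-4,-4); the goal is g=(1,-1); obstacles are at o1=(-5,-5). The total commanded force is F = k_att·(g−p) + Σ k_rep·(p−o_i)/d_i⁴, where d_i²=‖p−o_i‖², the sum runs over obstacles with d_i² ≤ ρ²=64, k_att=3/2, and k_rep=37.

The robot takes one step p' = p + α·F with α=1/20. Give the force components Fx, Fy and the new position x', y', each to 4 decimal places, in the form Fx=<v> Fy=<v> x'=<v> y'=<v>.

F_att = 3/2·(g−p) = 3/2·(5,3) = (7.5000,4.5000)
o1: d²=2 ≤ ρ²=64; F_rep = 37·(1,1)/2² = (9.2500,9.2500)
F = F_att + ΣF_rep = (16.7500,13.7500)
p' = p + 1/20·F = (-3.1625,-3.3125)

Fx=16.7500 Fy=13.7500 x'=-3.1625 y'=-3.3125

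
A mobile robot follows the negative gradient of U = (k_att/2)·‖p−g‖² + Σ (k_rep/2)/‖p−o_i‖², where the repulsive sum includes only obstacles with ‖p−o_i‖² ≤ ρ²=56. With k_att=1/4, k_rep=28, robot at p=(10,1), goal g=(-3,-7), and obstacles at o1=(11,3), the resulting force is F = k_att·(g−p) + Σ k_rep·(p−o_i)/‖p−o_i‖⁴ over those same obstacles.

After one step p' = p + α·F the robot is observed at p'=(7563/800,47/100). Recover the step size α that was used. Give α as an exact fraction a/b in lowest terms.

F_att = 1/4·(g−p) = 1/4·(-13,-8) = (-3.2500,-2.0000)
o1: d²=5 ≤ ρ²=56; F_rep = 28·(-1,-2)/5² = (-1.1200,-2.2400)
F = F_att + ΣF_rep = (-4.3700,-4.2400)
Δp = p'−p = (-0.5463,-0.5300); α = Δx/Fx = (-437/800) / (-437/100) = 1/8
check: Δy/Fy = (-53/100) / (-106/25) = 1/8 ✓

α = 1/8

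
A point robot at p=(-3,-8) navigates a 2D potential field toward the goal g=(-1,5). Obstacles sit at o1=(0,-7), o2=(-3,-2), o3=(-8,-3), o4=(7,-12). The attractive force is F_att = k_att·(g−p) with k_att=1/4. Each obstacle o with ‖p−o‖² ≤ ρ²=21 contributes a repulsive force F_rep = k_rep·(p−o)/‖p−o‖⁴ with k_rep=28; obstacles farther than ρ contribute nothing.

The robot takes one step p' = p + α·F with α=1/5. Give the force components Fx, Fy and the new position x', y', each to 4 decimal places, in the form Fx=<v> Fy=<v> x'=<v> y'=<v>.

Fx=-0.3400 Fy=2.9700 x'=-3.0680 y'=-7.4060

F_att = 1/4·(g−p) = 1/4·(2,13) = (0.5000,3.2500)
o1: d²=10 ≤ ρ²=21; F_rep = 28·(-3,-1)/10² = (-0.8400,-0.2800)
o2: d²=36 > ρ²=21 → inactive
o3: d²=50 > ρ²=21 → inactive
o4: d²=116 > ρ²=21 → inactive
F = F_att + ΣF_rep = (-0.3400,2.9700)
p' = p + 1/5·F = (-3.0680,-7.4060)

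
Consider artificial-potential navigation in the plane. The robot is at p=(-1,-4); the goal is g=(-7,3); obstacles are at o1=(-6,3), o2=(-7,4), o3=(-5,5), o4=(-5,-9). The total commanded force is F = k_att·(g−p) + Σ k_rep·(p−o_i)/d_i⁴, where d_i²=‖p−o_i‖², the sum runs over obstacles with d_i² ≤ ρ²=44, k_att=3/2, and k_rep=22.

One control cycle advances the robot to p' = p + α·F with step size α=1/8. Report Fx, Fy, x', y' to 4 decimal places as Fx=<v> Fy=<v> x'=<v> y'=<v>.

F_att = 3/2·(g−p) = 3/2·(-6,7) = (-9.0000,10.5000)
o1: d²=74 > ρ²=44 → inactive
o2: d²=100 > ρ²=44 → inactive
o3: d²=97 > ρ²=44 → inactive
o4: d²=41 ≤ ρ²=44; F_rep = 22·(4,5)/41² = (0.0523,0.0654)
F = F_att + ΣF_rep = (-8.9477,10.5654)
p' = p + 1/8·F = (-2.1185,-2.6793)

Fx=-8.9477 Fy=10.5654 x'=-2.1185 y'=-2.6793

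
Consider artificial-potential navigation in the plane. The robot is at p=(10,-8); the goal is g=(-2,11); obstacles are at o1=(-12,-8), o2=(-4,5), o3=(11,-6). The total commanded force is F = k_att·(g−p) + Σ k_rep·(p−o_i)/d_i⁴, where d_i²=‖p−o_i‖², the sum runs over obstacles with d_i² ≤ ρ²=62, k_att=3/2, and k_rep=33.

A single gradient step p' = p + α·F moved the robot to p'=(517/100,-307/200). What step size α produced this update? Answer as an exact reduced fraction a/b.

F_att = 3/2·(g−p) = 3/2·(-12,19) = (-18.0000,28.5000)
o1: d²=484 > ρ²=62 → inactive
o2: d²=365 > ρ²=62 → inactive
o3: d²=5 ≤ ρ²=62; F_rep = 33·(-1,-2)/5² = (-1.3200,-2.6400)
F = F_att + ΣF_rep = (-19.3200,25.8600)
Δp = p'−p = (-4.8300,6.4650); α = Δx/Fx = (-483/100) / (-483/25) = 1/4
check: Δy/Fy = (1293/200) / (1293/50) = 1/4 ✓

α = 1/4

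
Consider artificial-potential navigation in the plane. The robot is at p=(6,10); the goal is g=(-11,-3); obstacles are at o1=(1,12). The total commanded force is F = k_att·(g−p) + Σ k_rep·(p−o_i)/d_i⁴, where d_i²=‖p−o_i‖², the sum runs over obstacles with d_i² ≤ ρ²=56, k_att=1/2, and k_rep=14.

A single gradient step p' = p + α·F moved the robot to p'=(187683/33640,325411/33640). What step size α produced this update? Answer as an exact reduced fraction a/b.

F_att = 1/2·(g−p) = 1/2·(-17,-13) = (-8.5000,-6.5000)
o1: d²=29 ≤ ρ²=56; F_rep = 14·(5,-2)/29² = (0.0832,-0.0333)
F = F_att + ΣF_rep = (-8.4168,-6.5333)
Δp = p'−p = (-0.4208,-0.3267); α = Δx/Fx = (-14157/33640) / (-14157/1682) = 1/20
check: Δy/Fy = (-10989/33640) / (-10989/1682) = 1/20 ✓

α = 1/20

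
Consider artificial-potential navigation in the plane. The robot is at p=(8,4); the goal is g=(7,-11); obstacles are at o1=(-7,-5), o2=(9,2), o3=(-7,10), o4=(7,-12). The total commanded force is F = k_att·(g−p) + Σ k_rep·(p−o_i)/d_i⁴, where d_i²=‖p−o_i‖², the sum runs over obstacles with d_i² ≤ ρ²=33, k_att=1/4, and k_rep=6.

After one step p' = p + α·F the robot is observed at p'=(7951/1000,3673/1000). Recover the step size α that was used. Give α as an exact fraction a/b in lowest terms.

α = 1/10

F_att = 1/4·(g−p) = 1/4·(-1,-15) = (-0.2500,-3.7500)
o1: d²=306 > ρ²=33 → inactive
o2: d²=5 ≤ ρ²=33; F_rep = 6·(-1,2)/5² = (-0.2400,0.4800)
o3: d²=261 > ρ²=33 → inactive
o4: d²=257 > ρ²=33 → inactive
F = F_att + ΣF_rep = (-0.4900,-3.2700)
Δp = p'−p = (-0.0490,-0.3270); α = Δx/Fx = (-49/1000) / (-49/100) = 1/10
check: Δy/Fy = (-327/1000) / (-327/100) = 1/10 ✓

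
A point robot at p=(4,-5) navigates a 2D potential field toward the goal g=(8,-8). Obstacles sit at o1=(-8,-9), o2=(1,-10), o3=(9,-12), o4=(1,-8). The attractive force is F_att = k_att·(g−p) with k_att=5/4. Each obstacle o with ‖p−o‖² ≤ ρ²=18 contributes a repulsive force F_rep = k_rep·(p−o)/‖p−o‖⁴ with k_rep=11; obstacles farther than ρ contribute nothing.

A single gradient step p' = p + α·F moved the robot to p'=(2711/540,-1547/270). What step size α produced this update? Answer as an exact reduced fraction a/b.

F_att = 5/4·(g−p) = 5/4·(4,-3) = (5.0000,-3.7500)
o1: d²=160 > ρ²=18 → inactive
o2: d²=34 > ρ²=18 → inactive
o3: d²=74 > ρ²=18 → inactive
o4: d²=18 ≤ ρ²=18; F_rep = 11·(3,3)/18² = (0.1019,0.1019)
F = F_att + ΣF_rep = (5.1019,-3.6481)
Δp = p'−p = (1.0204,-0.7296); α = Δx/Fx = (551/540) / (551/108) = 1/5
check: Δy/Fy = (-197/270) / (-197/54) = 1/5 ✓

α = 1/5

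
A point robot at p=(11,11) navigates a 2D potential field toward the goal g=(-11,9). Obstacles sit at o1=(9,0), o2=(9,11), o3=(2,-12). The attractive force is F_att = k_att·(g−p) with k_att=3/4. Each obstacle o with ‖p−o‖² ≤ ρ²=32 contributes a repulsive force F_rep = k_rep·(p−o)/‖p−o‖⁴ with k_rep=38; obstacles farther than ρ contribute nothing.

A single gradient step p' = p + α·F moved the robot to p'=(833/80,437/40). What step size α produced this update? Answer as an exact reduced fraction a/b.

F_att = 3/4·(g−p) = 3/4·(-22,-2) = (-16.5000,-1.5000)
o1: d²=125 > ρ²=32 → inactive
o2: d²=4 ≤ ρ²=32; F_rep = 38·(2,0)/4² = (4.7500,0.0000)
o3: d²=610 > ρ²=32 → inactive
F = F_att + ΣF_rep = (-11.7500,-1.5000)
Δp = p'−p = (-0.5875,-0.0750); α = Δx/Fx = (-47/80) / (-47/4) = 1/20
check: Δy/Fy = (-3/40) / (-3/2) = 1/20 ✓

α = 1/20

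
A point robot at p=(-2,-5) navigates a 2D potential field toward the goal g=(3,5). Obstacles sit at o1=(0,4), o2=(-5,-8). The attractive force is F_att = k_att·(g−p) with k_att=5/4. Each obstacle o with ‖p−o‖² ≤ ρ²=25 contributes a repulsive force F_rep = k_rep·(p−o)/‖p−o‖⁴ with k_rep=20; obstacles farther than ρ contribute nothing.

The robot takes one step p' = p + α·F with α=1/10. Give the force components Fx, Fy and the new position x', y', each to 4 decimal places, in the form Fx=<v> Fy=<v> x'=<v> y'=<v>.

Fx=6.4352 Fy=12.6852 x'=-1.3565 y'=-3.7315

F_att = 5/4·(g−p) = 5/4·(5,10) = (6.2500,12.5000)
o1: d²=85 > ρ²=25 → inactive
o2: d²=18 ≤ ρ²=25; F_rep = 20·(3,3)/18² = (0.1852,0.1852)
F = F_att + ΣF_rep = (6.4352,12.6852)
p' = p + 1/10·F = (-1.3565,-3.7315)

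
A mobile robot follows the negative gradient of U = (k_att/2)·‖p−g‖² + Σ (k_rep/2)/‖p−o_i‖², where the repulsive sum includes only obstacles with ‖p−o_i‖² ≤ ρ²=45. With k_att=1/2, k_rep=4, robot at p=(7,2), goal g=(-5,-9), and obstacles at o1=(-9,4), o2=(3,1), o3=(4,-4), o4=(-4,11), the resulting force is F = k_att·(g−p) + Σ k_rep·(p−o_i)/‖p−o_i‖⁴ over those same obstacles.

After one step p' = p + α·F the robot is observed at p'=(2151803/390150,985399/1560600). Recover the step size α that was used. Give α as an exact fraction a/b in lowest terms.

F_att = 1/2·(g−p) = 1/2·(-12,-11) = (-6.0000,-5.5000)
o1: d²=260 > ρ²=45 → inactive
o2: d²=17 ≤ ρ²=45; F_rep = 4·(4,1)/17² = (0.0554,0.0138)
o3: d²=45 ≤ ρ²=45; F_rep = 4·(3,6)/45² = (0.0059,0.0119)
o4: d²=202 > ρ²=45 → inactive
F = F_att + ΣF_rep = (-5.9387,-5.4743)
Δp = p'−p = (-1.4847,-1.3686); α = Δx/Fx = (-579247/390150) / (-1158494/195075) = 1/4
check: Δy/Fy = (-2135801/1560600) / (-2135801/390150) = 1/4 ✓

α = 1/4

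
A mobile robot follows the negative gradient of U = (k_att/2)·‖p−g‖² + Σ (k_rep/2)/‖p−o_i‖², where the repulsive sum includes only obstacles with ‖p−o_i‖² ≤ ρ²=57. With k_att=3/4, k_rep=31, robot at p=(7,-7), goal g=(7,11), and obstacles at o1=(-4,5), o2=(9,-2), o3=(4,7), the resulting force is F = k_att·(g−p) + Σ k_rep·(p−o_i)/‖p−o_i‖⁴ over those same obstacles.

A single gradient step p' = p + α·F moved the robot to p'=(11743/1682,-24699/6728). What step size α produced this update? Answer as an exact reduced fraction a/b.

α = 1/4

F_att = 3/4·(g−p) = 3/4·(0,18) = (0.0000,13.5000)
o1: d²=265 > ρ²=57 → inactive
o2: d²=29 ≤ ρ²=57; F_rep = 31·(-2,-5)/29² = (-0.0737,-0.1843)
o3: d²=205 > ρ²=57 → inactive
F = F_att + ΣF_rep = (-0.0737,13.3157)
Δp = p'−p = (-0.0184,3.3289); α = Δx/Fx = (-31/1682) / (-62/841) = 1/4
check: Δy/Fy = (22397/6728) / (22397/1682) = 1/4 ✓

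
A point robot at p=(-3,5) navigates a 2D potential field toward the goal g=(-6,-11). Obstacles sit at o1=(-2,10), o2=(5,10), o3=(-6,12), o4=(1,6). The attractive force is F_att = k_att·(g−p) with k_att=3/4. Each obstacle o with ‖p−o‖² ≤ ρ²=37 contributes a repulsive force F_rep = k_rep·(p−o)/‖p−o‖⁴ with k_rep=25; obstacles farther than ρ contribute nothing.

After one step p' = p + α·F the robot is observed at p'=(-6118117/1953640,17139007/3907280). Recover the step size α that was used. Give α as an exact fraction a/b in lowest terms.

α = 1/20

F_att = 3/4·(g−p) = 3/4·(-3,-16) = (-2.2500,-12.0000)
o1: d²=26 ≤ ρ²=37; F_rep = 25·(-1,-5)/26² = (-0.0370,-0.1849)
o2: d²=89 > ρ²=37 → inactive
o3: d²=58 > ρ²=37 → inactive
o4: d²=17 ≤ ρ²=37; F_rep = 25·(-4,-1)/17² = (-0.3460,-0.0865)
F = F_att + ΣF_rep = (-2.6330,-12.2714)
Δp = p'−p = (-0.1317,-0.6136); α = Δx/Fx = (-257197/1953640) / (-257197/97682) = 1/20
check: Δy/Fy = (-2397393/3907280) / (-2397393/195364) = 1/20 ✓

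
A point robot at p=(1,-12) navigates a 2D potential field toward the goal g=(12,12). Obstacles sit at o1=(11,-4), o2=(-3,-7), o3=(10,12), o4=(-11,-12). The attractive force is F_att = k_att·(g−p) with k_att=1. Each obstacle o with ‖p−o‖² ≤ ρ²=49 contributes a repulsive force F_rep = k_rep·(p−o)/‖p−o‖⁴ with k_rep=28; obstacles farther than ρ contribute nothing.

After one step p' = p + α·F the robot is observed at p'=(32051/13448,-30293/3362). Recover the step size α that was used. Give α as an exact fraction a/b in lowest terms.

α = 1/8

F_att = 1·(g−p) = 1·(11,24) = (11.0000,24.0000)
o1: d²=164 > ρ²=49 → inactive
o2: d²=41 ≤ ρ²=49; F_rep = 28·(4,-5)/41² = (0.0666,-0.0833)
o3: d²=657 > ρ²=49 → inactive
o4: d²=144 > ρ²=49 → inactive
F = F_att + ΣF_rep = (11.0666,23.9167)
Δp = p'−p = (1.3833,2.9896); α = Δx/Fx = (18603/13448) / (18603/1681) = 1/8
check: Δy/Fy = (10051/3362) / (40204/1681) = 1/8 ✓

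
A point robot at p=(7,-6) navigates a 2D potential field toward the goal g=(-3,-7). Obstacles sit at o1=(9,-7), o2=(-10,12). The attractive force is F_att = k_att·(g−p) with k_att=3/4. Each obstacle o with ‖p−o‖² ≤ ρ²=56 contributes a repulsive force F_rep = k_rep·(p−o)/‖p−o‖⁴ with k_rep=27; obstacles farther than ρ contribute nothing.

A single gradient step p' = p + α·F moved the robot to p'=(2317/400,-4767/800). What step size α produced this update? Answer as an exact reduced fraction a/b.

F_att = 3/4·(g−p) = 3/4·(-10,-1) = (-7.5000,-0.7500)
o1: d²=5 ≤ ρ²=56; F_rep = 27·(-2,1)/5² = (-2.1600,1.0800)
o2: d²=613 > ρ²=56 → inactive
F = F_att + ΣF_rep = (-9.6600,0.3300)
Δp = p'−p = (-1.2075,0.0413); α = Δx/Fx = (-483/400) / (-483/50) = 1/8
check: Δy/Fy = (33/800) / (33/100) = 1/8 ✓

α = 1/8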